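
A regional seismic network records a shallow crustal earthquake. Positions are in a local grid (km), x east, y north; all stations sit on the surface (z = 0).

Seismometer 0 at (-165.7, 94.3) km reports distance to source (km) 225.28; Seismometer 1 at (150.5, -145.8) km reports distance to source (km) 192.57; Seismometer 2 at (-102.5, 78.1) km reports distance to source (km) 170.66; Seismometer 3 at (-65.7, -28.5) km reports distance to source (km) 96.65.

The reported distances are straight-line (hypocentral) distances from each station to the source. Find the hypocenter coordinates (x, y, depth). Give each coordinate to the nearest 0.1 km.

x ≈ 5.4 km, y ≈ -37.1 km, depth ≈ 64.9 km

Each station gives a sphere (x−x_i)² + (y−y_i)² + z² = d_i² (stations at z=0).
Subtracting the Seismometer 0 sphere from Seismometer 1 and Seismometer 2: z² cancels, leaving linear equations in x and y:
632.4 x − 480.2 y = 21226.78
126.4 x − 32.4 y = 1883.12
Solving: x ≈ 5.385, y ≈ -37.112 km (keep extra digits for the depth step; rounded: 5.4, -37.1).
Then from the Seismometer 0 sphere: z² = 225.28² − (x + 165.7)² − (y − 94.3)² with x = 5.385, y = -37.112, so z ≈ 64.899 ≈ 64.9 km.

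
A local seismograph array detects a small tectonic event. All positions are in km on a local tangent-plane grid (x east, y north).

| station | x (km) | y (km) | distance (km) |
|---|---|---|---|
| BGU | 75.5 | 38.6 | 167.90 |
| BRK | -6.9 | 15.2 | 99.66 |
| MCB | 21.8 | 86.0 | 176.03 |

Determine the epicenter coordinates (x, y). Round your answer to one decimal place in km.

Circle about each station: (x − 75.5)² + (y − 38.6)² = 167.90²; (x + 6.9)² + (y − 15.2)² = 99.66²; (x − 21.8)² + (y − 86.0)² = 176.03².
Subtracting the BGU equation from the BRK and MCB equations removes the quadratic terms:
-164.8 x − 46.8 y = 11346.73
-107.4 x + 94.8 y = -2115.12
Solving the 2×2 system: x ≈ -47.3, y ≈ -75.9 km.
Check against BGU (with the unrounded x, y): √((x − 75.5)²+(y − 38.6)²) = 167.90 ≈ 167.90 km. ✓

x ≈ -47.3 km, y ≈ -75.9 km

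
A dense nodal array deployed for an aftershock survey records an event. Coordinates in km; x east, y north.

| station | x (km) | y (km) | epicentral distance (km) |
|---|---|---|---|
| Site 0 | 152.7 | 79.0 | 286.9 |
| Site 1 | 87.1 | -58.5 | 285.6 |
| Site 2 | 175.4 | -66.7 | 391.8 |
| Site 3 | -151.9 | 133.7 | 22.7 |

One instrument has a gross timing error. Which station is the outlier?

Site 2

Solve using three stations at a time. Using Site 0, Site 1, Site 3 (subtract circle equations pairwise → linear system) gives (x, y) ≈ (-130.2, 126.9).
Distances from that point to each station vs reported:
  Site 0: calculated 286.9 vs reported 286.9 → residual 0.0 km
  Site 1: calculated 285.6 vs reported 285.6 → residual 0.0 km
  Site 2: calculated 361.7 vs reported 391.8 → residual 30.1 km
  Site 3: calculated 22.8 vs reported 22.7 → residual 0.1 km
Site 0, Site 1, Site 3 are mutually consistent (residuals ≈ 0); Site 2 is off by 30.1 km.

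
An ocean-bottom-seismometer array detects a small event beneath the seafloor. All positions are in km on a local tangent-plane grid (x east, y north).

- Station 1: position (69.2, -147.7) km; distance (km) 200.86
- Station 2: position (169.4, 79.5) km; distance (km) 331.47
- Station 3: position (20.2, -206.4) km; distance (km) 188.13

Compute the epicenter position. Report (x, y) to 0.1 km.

Circle about each station: (x − 69.2)² + (y + 147.7)² = 200.86²; (x − 169.4)² + (y − 79.5)² = 331.47²; (x − 20.2)² + (y + 206.4)² = 188.13².
Subtracting pairs of circle equations eliminates x²+y² and gives linear equations (the radical axes):
200.4 x + 454.4 y = -61114.94
-98.0 x − 117.4 y = 21356.91
Solving the 2×2 system: x ≈ -120.4, y ≈ -81.4 km.
Check against Station 1 (with the unrounded x, y): √((x − 69.2)²+(y + 147.7)²) = 200.90 ≈ 200.86 km. ✓

x ≈ -120.4 km, y ≈ -81.4 km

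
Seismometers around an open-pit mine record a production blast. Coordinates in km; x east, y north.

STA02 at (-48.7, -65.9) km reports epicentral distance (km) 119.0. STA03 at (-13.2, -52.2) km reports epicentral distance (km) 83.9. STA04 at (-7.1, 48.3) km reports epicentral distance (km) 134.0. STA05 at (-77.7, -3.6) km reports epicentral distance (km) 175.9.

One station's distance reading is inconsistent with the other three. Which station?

Solve using three stations at a time. Using STA02, STA03, STA04 (subtract circle equations pairwise → linear system) gives (x, y) ≈ (70.2, -61.1).
Distances from that point to each station vs reported:
  STA02: calculated 119.0 vs reported 119.0 → residual 0.0 km
  STA03: calculated 83.8 vs reported 83.9 → residual 0.1 km
  STA04: calculated 134.0 vs reported 134.0 → residual 0.0 km
  STA05: calculated 158.7 vs reported 175.9 → residual 17.2 km
STA02, STA03, STA04 are mutually consistent (residuals ≈ 0); STA05 is off by 17.2 km.

STA05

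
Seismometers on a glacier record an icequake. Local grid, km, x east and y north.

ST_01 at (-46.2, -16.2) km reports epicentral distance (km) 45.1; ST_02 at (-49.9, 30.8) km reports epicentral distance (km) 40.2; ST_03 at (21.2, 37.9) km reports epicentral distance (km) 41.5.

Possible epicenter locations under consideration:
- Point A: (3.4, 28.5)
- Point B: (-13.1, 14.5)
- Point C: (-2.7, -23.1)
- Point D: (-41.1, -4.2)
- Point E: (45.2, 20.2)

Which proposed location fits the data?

Point B

For each candidate, compare |candidate − station| to the reported distance:
Point A: residuals ST_01 21.7, ST_02 13.1, ST_03 21.4 → max 21.7 km
Point B: residuals ST_01 0.0, ST_02 0.0, ST_03 0.0 → max 0.0 km
Point C: residuals ST_01 1.1, ST_02 31.4, ST_03 24.0 → max 31.4 km
Point D: residuals ST_01 32.1, ST_02 4.1, ST_03 33.7 → max 33.7 km
Point E: residuals ST_01 53.3, ST_02 55.5, ST_03 11.7 → max 55.5 km
Only Point B has all residuals ≈ 0.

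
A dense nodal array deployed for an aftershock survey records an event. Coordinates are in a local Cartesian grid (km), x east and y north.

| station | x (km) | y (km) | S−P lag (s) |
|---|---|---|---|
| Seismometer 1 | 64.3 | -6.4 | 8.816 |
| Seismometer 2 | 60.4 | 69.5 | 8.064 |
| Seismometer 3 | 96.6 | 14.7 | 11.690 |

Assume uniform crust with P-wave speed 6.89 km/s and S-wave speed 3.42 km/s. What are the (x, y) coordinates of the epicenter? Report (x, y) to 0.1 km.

x ≈ 19.4 km, y ≈ 33.2 km

Distance from S−P lag: d = Δt · v_P v_S / (v_P − v_S) = Δt · (6.89·3.42)/(6.89−3.42) ≈ 6.7907·Δt.
So d_Seismometer 1 = 59.87, d_Seismometer 2 = 54.76, d_Seismometer 3 = 79.38 km.
Circle about each station: (x − 64.3)² + (y + 6.4)² = 59.87²; (x − 60.4)² + (y − 69.5)² = 54.76²; (x − 96.6)² + (y − 14.7)² = 79.38².
Subtracting pairs of circle equations eliminates x²+y² and gives linear equations (the radical axes):
-7.8 x + 151.8 y = 4888.72
64.6 x + 42.2 y = 2655.43
Solving the 2×2 system: x ≈ 19.4, y ≈ 33.2 km.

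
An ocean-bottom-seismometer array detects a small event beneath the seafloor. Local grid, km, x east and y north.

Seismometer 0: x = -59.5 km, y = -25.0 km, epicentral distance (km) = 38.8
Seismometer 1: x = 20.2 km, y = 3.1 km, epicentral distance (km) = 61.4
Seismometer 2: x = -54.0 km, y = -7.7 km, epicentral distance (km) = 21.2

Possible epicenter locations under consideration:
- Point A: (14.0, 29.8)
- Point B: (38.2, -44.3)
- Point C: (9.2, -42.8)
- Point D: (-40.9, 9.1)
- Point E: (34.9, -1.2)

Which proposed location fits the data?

For each candidate, compare |candidate − station| to the reported distance:
Point A: residuals Seismometer 0 52.9, Seismometer 1 34.0, Seismometer 2 56.5 → max 56.5 km
Point B: residuals Seismometer 0 60.8, Seismometer 1 10.7, Seismometer 2 78.0 → max 78.0 km
Point C: residuals Seismometer 0 32.2, Seismometer 1 14.2, Seismometer 2 51.1 → max 51.1 km
Point D: residuals Seismometer 0 0.0, Seismometer 1 0.0, Seismometer 2 0.1 → max 0.1 km
Point E: residuals Seismometer 0 58.6, Seismometer 1 46.1, Seismometer 2 67.9 → max 67.9 km
Only Point D has all residuals ≈ 0.

Point D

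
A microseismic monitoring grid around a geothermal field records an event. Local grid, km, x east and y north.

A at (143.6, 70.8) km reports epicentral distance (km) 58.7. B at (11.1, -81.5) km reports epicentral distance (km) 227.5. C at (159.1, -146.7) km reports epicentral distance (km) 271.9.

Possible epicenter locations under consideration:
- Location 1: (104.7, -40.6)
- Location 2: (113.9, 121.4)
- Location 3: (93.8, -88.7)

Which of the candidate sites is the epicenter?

For each candidate, compare |candidate − station| to the reported distance:
Location 1: residuals A 59.3, B 125.4, C 152.7 → max 152.7 km
Location 2: residuals A 0.0, B 0.0, C 0.0 → max 0.0 km
Location 3: residuals A 108.4, B 144.5, C 184.6 → max 184.6 km
Only Location 2 has all residuals ≈ 0.

Location 2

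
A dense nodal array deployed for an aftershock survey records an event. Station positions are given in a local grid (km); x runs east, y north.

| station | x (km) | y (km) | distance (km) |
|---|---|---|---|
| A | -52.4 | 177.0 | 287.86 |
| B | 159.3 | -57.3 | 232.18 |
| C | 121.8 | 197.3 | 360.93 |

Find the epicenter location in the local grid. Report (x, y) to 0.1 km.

x ≈ -66.7 km, y ≈ -110.5 km

Circle about each station: (x + 52.4)² + (y − 177.0)² = 287.86²; (x − 159.3)² + (y + 57.3)² = 232.18²; (x − 121.8)² + (y − 197.3)² = 360.93².
Subtracting the A equation from the B and C equations removes the quadratic terms:
423.4 x − 468.6 y = 23540.85
348.4 x + 40.6 y = -27719.32
Solving the 2×2 system: x ≈ -66.7, y ≈ -110.5 km.
Check against A (with the unrounded x, y): √((x + 52.4)²+(y − 177.0)²) = 287.84 ≈ 287.86 km. ✓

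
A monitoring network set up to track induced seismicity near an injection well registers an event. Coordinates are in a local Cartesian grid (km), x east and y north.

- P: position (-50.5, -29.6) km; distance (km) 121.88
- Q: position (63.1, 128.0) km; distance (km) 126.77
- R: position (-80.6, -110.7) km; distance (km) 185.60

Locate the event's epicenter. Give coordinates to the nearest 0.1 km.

Circle about each station: (x + 50.5)² + (y + 29.6)² = 121.88²; (x − 63.1)² + (y − 128.0)² = 126.77²; (x + 80.6)² + (y + 110.7)² = 185.60².
Subtracting pairs of circle equations eliminates x²+y² and gives linear equations (the radical axes):
227.2 x + 315.2 y = 15723.30
-60.2 x − 162.2 y = -4268.19
Solving the 2×2 system: x ≈ 67.4, y ≈ 1.3 km.
Check against P (with the unrounded x, y): √((x + 50.5)²+(y + 29.6)²) = 121.89 ≈ 121.88 km. ✓

67.4 km east, 1.3 km north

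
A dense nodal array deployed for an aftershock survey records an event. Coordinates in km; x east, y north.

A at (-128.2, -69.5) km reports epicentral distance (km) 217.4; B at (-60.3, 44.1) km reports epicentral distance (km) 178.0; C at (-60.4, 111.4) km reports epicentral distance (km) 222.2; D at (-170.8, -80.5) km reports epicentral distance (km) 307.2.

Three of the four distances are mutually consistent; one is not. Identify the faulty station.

Solve using three stations at a time. Using A, B, C (subtract circle equations pairwise → linear system) gives (x, y) ≈ (88.6, -53.4).
Distances from that point to each station vs reported:
  A: calculated 217.4 vs reported 217.4 → residual 0.0 km
  B: calculated 178.0 vs reported 178.0 → residual 0.0 km
  C: calculated 222.2 vs reported 222.2 → residual 0.0 km
  D: calculated 260.8 vs reported 307.2 → residual 46.4 km
A, B, C are mutually consistent (residuals ≈ 0); D is off by 46.4 km.

D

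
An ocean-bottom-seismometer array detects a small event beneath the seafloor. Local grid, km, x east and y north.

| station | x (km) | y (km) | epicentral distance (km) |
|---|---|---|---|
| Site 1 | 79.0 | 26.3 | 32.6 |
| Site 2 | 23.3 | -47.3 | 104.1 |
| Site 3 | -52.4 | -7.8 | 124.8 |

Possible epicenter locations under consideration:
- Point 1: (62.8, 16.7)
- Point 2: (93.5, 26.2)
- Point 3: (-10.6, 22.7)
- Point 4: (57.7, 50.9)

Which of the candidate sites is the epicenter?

Point 4

For each candidate, compare |candidate − station| to the reported distance:
Point 1: residuals Site 1 13.8, Site 2 28.9, Site 3 7.0 → max 28.9 km
Point 2: residuals Site 1 18.1, Site 2 2.5, Site 3 25.0 → max 25.0 km
Point 3: residuals Site 1 57.1, Site 2 26.3, Site 3 73.1 → max 73.1 km
Point 4: residuals Site 1 0.1, Site 2 0.0, Site 3 0.0 → max 0.1 km
Only Point 4 has all residuals ≈ 0.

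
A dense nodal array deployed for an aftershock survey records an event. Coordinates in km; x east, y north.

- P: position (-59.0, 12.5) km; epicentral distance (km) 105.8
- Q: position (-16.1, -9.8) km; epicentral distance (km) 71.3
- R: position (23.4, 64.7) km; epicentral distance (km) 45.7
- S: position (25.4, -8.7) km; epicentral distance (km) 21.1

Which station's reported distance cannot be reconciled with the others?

Solve using three stations at a time. Using P, Q, R (subtract circle equations pairwise → linear system) gives (x, y) ≈ (46.0, 25.1).
Distances from that point to each station vs reported:
  P: calculated 105.8 vs reported 105.8 → residual 0.0 km
  Q: calculated 71.2 vs reported 71.3 → residual 0.1 km
  R: calculated 45.6 vs reported 45.7 → residual 0.1 km
  S: calculated 39.6 vs reported 21.1 → residual 18.5 km
P, Q, R are mutually consistent (residuals ≈ 0); S is off by 18.5 km.

S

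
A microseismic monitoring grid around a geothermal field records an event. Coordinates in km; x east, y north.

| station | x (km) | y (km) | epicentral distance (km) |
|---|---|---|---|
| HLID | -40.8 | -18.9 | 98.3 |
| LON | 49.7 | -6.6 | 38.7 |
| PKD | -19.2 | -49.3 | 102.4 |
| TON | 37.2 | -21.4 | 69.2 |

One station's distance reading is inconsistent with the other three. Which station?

Solve using three stations at a time. Using HLID, LON, PKD (subtract circle equations pairwise → linear system) gives (x, y) ≈ (43.5, 31.7).
Distances from that point to each station vs reported:
  HLID: calculated 98.3 vs reported 98.3 → residual 0.0 km
  LON: calculated 38.8 vs reported 38.7 → residual 0.1 km
  PKD: calculated 102.4 vs reported 102.4 → residual 0.0 km
  TON: calculated 53.5 vs reported 69.2 → residual 15.7 km
HLID, LON, PKD are mutually consistent (residuals ≈ 0); TON is off by 15.7 km.

TON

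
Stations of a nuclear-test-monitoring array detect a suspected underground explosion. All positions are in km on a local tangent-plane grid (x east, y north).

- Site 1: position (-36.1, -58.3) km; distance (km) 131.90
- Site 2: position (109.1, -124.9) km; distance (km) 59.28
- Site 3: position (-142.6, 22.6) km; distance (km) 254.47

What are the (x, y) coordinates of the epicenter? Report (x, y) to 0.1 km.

Circle about each station: (x + 36.1)² + (y + 58.3)² = 131.90²; (x − 109.1)² + (y + 124.9)² = 59.28²; (x + 142.6)² + (y − 22.6)² = 254.47².
Subtracting the Site 1 equation from the Site 2 and Site 3 equations removes the quadratic terms:
290.4 x − 133.2 y = 36684.21
-213.0 x + 161.8 y = -31213.95
Solving the 2×2 system: x ≈ 95.5, y ≈ -67.2 km.

95.5 km east, -67.2 km north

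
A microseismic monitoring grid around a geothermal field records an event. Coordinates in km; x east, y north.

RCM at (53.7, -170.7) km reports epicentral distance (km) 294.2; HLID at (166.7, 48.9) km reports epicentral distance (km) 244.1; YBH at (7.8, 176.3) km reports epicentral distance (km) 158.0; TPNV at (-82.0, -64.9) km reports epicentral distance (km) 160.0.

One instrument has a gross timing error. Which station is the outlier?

YBH

Solve using three stations at a time. Using RCM, HLID, TPNV (subtract circle equations pairwise → linear system) gives (x, y) ≈ (-73.0, 94.8).
Distances from that point to each station vs reported:
  RCM: calculated 294.2 vs reported 294.2 → residual 0.0 km
  HLID: calculated 244.1 vs reported 244.1 → residual 0.0 km
  YBH: calculated 114.8 vs reported 158.0 → residual 43.2 km
  TPNV: calculated 159.9 vs reported 160.0 → residual 0.1 km
RCM, HLID, TPNV are mutually consistent (residuals ≈ 0); YBH is off by 43.2 km.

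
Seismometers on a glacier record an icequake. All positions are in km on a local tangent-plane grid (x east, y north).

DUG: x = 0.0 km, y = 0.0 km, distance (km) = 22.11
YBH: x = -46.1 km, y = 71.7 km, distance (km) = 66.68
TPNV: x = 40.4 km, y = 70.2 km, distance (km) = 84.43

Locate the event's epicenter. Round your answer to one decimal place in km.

-19.4 km east, 10.6 km north

Circle about each station: x² + y² = 22.11²; (x + 46.1)² + (y − 71.7)² = 66.68²; (x − 40.4)² + (y − 70.2)² = 84.43².
Subtracting pairs of circle equations eliminates x²+y² and gives linear equations (the radical axes):
-92.2 x + 143.4 y = 3308.73
80.8 x + 140.4 y = -79.37
Solving the 2×2 system: x ≈ -19.4, y ≈ 10.6 km.
Check against DUG (with the unrounded x, y): √(x²+y²) = 22.11 ≈ 22.11 km. ✓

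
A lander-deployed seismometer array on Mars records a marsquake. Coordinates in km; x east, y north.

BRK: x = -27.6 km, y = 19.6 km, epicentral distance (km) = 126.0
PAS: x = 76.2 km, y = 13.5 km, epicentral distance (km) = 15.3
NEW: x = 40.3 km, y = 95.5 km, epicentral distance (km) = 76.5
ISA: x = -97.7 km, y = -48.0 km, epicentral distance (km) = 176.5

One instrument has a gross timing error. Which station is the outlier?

Solve using three stations at a time. Using PAS, NEW, ISA (subtract circle equations pairwise → linear system) gives (x, y) ≈ (64.0, 22.8).
Distances from that point to each station vs reported:
  BRK: calculated 91.7 vs reported 126.0 → residual 34.3 km
  PAS: calculated 15.3 vs reported 15.3 → residual 0.0 km
  NEW: calculated 76.5 vs reported 76.5 → residual 0.0 km
  ISA: calculated 176.5 vs reported 176.5 → residual 0.0 km
PAS, NEW, ISA are mutually consistent (residuals ≈ 0); BRK is off by 34.3 km.

BRK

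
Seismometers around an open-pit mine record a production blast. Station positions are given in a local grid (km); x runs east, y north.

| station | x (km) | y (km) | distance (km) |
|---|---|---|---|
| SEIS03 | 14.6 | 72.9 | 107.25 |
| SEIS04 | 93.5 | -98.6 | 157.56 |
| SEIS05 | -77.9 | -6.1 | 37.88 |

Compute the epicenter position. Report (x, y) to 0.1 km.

Circle about each station: (x − 14.6)² + (y − 72.9)² = 107.25²; (x − 93.5)² + (y + 98.6)² = 157.56²; (x + 77.9)² + (y + 6.1)² = 37.88².
Subtracting pairs of circle equations eliminates x²+y² and gives linear equations (the radical axes):
157.8 x − 343.0 y = -385.95
-185.0 x − 158.0 y = 10645.72
Solving the 2×2 system: x ≈ -42.0, y ≈ -18.2 km.

(-42.0, -18.2)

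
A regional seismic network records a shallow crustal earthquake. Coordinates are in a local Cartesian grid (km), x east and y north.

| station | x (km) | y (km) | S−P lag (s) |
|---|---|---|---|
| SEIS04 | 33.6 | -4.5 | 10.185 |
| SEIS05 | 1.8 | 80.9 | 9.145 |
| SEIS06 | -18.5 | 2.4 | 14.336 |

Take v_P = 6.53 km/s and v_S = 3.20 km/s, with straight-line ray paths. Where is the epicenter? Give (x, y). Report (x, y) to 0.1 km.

Distance from S−P lag: d = Δt · v_P v_S / (v_P − v_S) = Δt · (6.53·3.20)/(6.53−3.20) ≈ 6.2751·Δt.
So d_SEIS04 = 63.91, d_SEIS05 = 57.39, d_SEIS06 = 89.96 km.
Circle about each station: (x − 33.6)² + (y + 4.5)² = 63.91²; (x − 1.8)² + (y − 80.9)² = 57.39²; (x + 18.5)² + (y − 2.4)² = 89.96².
Subtracting the SEIS04 equation from the SEIS05 and SEIS06 equations removes the quadratic terms:
-63.6 x + 170.8 y = 6189.72
-104.2 x + 13.8 y = -4809.51
Solving the 2×2 system: x ≈ 53.6, y ≈ 56.2 km.

(53.6, 56.2)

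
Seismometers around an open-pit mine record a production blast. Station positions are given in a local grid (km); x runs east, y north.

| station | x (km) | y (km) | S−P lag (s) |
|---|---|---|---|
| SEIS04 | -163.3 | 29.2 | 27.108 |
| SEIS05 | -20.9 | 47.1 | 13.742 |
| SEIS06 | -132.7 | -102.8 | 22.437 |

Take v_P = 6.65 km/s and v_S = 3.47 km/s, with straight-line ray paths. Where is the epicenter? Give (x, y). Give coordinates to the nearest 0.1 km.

19.2 km east, -44.2 km north

Distance from S−P lag: d = Δt · v_P v_S / (v_P − v_S) = Δt · (6.65·3.47)/(6.65−3.47) ≈ 7.2564·Δt.
So d_SEIS04 = 196.71, d_SEIS05 = 99.72, d_SEIS06 = 162.81 km.
Circle about each station: (x + 163.3)² + (y − 29.2)² = 196.71²; (x + 20.9)² + (y − 47.1)² = 99.72²; (x + 132.7)² + (y + 102.8)² = 162.81².
Subtracting the SEIS04 equation from the SEIS05 and SEIS06 equations removes the quadratic terms:
284.8 x + 35.8 y = 3886.44
61.2 x − 264.0 y = 12845.33
Solving the 2×2 system: x ≈ 19.2, y ≈ -44.2 km.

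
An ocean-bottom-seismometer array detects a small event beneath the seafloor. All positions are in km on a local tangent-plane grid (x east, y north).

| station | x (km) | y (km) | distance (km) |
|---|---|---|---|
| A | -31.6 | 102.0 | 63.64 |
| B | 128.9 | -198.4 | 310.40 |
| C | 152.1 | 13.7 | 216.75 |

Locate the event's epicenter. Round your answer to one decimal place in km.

Circle about each station: (x + 31.6)² + (y − 102.0)² = 63.64²; (x − 128.9)² + (y + 198.4)² = 310.40²; (x − 152.1)² + (y − 13.7)² = 216.75².
Subtracting pairs of circle equations eliminates x²+y² and gives linear equations (the radical axes):
321.0 x − 600.8 y = -47722.90
367.4 x − 176.6 y = -31010.97
Solving the 2×2 system: x ≈ -62.2, y ≈ 46.2 km.

(-62.2, 46.2)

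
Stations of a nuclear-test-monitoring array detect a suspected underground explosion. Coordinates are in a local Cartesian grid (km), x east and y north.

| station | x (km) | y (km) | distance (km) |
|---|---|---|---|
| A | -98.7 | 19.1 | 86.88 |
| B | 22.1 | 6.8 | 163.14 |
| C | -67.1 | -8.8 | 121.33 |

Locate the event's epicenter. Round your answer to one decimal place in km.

(-107.8, 105.5)

Circle about each station: (x + 98.7)² + (y − 19.1)² = 86.88²; (x − 22.1)² + (y − 6.8)² = 163.14²; (x + 67.1)² + (y + 8.8)² = 121.33².
Subtracting pairs of circle equations eliminates x²+y² and gives linear equations (the radical axes):
241.6 x − 24.6 y = -28638.38
63.2 x − 55.8 y = -12699.48
Solving the 2×2 system: x ≈ -107.8, y ≈ 105.5 km.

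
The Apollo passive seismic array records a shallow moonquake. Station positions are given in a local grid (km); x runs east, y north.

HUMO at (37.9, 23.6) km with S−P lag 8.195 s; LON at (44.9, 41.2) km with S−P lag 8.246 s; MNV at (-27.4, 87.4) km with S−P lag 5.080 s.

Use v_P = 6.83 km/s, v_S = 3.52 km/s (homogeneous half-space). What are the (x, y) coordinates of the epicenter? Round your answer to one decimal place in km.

-13.8 km east, 53.1 km north

Distance from S−P lag: d = Δt · v_P v_S / (v_P − v_S) = Δt · (6.83·3.52)/(6.83−3.52) ≈ 7.2633·Δt.
So d_HUMO = 59.52, d_LON = 59.89, d_MNV = 36.90 km.
Circle about each station: (x − 37.9)² + (y − 23.6)² = 59.52²; (x − 44.9)² + (y − 41.2)² = 59.89²; (x + 27.4)² + (y − 87.4)² = 36.90².
Subtracting pairs of circle equations eliminates x²+y² and gives linear equations (the radical axes):
14.0 x + 35.2 y = 1675.90
-130.6 x + 127.6 y = 8577.17
Solving the 2×2 system: x ≈ -13.8, y ≈ 53.1 km.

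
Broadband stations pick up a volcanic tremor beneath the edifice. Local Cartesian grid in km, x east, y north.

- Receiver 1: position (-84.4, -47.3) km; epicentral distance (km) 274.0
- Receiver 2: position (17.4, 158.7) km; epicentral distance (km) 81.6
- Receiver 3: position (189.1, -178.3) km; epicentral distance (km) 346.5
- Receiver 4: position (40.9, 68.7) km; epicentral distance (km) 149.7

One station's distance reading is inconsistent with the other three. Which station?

Solve using three stations at a time. Using Receiver 1, Receiver 2, Receiver 3 (subtract circle equations pairwise → linear system) gives (x, y) ≈ (99.0, 156.3).
Distances from that point to each station vs reported:
  Receiver 1: calculated 274.0 vs reported 274.0 → residual 0.0 km
  Receiver 2: calculated 81.6 vs reported 81.6 → residual 0.0 km
  Receiver 3: calculated 346.5 vs reported 346.5 → residual 0.0 km
  Receiver 4: calculated 105.1 vs reported 149.7 → residual 44.6 km
Receiver 1, Receiver 2, Receiver 3 are mutually consistent (residuals ≈ 0); Receiver 4 is off by 44.6 km.

Receiver 4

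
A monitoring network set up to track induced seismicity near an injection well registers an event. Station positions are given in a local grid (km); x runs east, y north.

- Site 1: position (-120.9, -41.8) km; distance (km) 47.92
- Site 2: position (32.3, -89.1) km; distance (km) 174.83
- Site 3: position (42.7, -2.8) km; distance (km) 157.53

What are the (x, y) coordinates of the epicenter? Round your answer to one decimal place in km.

Circle about each station: (x + 120.9)² + (y + 41.8)² = 47.92²; (x − 32.3)² + (y + 89.1)² = 174.83²; (x − 42.7)² + (y + 2.8)² = 157.53².
Subtracting the Site 1 equation from the Site 2 and Site 3 equations removes the quadratic terms:
306.4 x − 94.6 y = -35651.15
327.2 x + 78.0 y = -37052.29
Solving the 2×2 system: x ≈ -114.6, y ≈ 5.7 km.

x ≈ -114.6 km, y ≈ 5.7 km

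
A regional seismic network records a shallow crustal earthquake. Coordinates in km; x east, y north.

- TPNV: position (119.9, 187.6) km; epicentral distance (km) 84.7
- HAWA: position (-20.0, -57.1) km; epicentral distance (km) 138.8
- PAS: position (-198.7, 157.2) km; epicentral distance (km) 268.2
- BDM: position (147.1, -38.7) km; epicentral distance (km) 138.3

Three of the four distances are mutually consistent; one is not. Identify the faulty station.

TPNV

Solve using three stations at a time. Using HAWA, PAS, BDM (subtract circle equations pairwise → linear system) gives (x, y) ≈ (51.9, 61.6).
Distances from that point to each station vs reported:
  TPNV: calculated 143.1 vs reported 84.7 → residual 58.4 km
  HAWA: calculated 138.8 vs reported 138.8 → residual 0.0 km
  PAS: calculated 268.2 vs reported 268.2 → residual 0.0 km
  BDM: calculated 138.3 vs reported 138.3 → residual 0.0 km
HAWA, PAS, BDM are mutually consistent (residuals ≈ 0); TPNV is off by 58.4 km.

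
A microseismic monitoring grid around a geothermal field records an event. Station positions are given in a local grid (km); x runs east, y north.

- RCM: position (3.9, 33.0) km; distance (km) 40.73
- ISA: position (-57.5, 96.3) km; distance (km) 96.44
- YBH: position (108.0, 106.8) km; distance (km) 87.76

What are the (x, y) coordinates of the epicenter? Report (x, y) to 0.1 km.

Circle about each station: (x − 3.9)² + (y − 33.0)² = 40.73²; (x + 57.5)² + (y − 96.3)² = 96.44²; (x − 108.0)² + (y − 106.8)² = 87.76².
Subtracting the RCM equation from the ISA and YBH equations removes the quadratic terms:
-122.8 x + 126.6 y = 3833.99
208.2 x + 147.6 y = 15923.15
Solving the 2×2 system: x ≈ 32.6, y ≈ 61.9 km.

x ≈ 32.6 km, y ≈ 61.9 km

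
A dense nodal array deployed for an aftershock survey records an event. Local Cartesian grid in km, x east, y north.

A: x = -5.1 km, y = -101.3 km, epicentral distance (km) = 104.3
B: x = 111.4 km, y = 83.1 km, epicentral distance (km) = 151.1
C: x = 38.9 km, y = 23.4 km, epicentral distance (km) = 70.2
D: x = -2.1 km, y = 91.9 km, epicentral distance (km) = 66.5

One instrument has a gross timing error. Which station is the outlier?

Solve using three stations at a time. Using B, C, D (subtract circle equations pairwise → linear system) gives (x, y) ≈ (-30.8, 31.9).
Distances from that point to each station vs reported:
  A: calculated 135.7 vs reported 104.3 → residual 31.4 km
  B: calculated 151.1 vs reported 151.1 → residual 0.0 km
  C: calculated 70.2 vs reported 70.2 → residual 0.0 km
  D: calculated 66.5 vs reported 66.5 → residual 0.0 km
B, C, D are mutually consistent (residuals ≈ 0); A is off by 31.4 km.

A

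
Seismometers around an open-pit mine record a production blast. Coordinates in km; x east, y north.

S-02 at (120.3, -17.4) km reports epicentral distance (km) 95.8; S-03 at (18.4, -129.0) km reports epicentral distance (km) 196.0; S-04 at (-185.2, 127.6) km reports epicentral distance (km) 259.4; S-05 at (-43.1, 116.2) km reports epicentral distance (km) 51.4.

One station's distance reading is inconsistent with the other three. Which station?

S-05

Solve using three stations at a time. Using S-02, S-03, S-04 (subtract circle equations pairwise → linear system) gives (x, y) ≈ (65.6, 61.2).
Distances from that point to each station vs reported:
  S-02: calculated 95.8 vs reported 95.8 → residual 0.0 km
  S-03: calculated 196.0 vs reported 196.0 → residual 0.0 km
  S-04: calculated 259.4 vs reported 259.4 → residual 0.0 km
  S-05: calculated 121.8 vs reported 51.4 → residual 70.4 km
S-02, S-03, S-04 are mutually consistent (residuals ≈ 0); S-05 is off by 70.4 km.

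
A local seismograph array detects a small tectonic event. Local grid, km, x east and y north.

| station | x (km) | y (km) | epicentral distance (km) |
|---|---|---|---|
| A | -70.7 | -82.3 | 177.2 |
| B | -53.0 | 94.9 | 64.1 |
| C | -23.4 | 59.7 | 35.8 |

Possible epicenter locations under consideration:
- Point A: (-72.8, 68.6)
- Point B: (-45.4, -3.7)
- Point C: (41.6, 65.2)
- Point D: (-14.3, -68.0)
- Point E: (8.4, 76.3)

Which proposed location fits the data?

For each candidate, compare |candidate − station| to the reported distance:
Point A: residuals A 26.3, B 31.2, C 14.4 → max 31.2 km
Point B: residuals A 94.6, B 34.8, C 31.3 → max 94.6 km
Point C: residuals A 8.2, B 35.1, C 29.4 → max 35.1 km
Point D: residuals A 119.0, B 103.3, C 92.2 → max 119.0 km
Point E: residuals A 0.0, B 0.1, C 0.1 → max 0.1 km
Only Point E has all residuals ≈ 0.

Point E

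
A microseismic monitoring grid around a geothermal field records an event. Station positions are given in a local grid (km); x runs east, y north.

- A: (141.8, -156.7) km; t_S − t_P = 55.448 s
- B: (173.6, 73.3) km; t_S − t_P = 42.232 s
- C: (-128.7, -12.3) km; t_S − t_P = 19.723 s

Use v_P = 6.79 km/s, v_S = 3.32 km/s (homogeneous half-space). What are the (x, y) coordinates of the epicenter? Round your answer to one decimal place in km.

Distance from S−P lag: d = Δt · v_P v_S / (v_P − v_S) = Δt · (6.79·3.32)/(6.79−3.32) ≈ 6.4965·Δt.
So d_A = 360.22, d_B = 274.36, d_C = 128.13 km.
Circle about each station: (x − 141.8)² + (y + 156.7)² = 360.22²; (x − 173.6)² + (y − 73.3)² = 274.36²; (x + 128.7)² + (y + 12.3)² = 128.13².
Subtracting the A equation from the B and C equations removes the quadratic terms:
63.6 x + 460.0 y = 45332.76
-541.0 x + 288.8 y = 85394.00
Solving the 2×2 system: x ≈ -98.0, y ≈ 112.1 km.

(-98.0, 112.1)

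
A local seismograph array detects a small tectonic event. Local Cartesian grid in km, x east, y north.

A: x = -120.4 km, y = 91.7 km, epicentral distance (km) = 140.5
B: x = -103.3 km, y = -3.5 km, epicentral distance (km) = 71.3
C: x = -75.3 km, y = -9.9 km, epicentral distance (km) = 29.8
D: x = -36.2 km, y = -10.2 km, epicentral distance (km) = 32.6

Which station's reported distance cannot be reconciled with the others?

B

Solve using three stations at a time. Using A, C, D (subtract circle equations pairwise → linear system) gives (x, y) ≈ (-58.2, -34.3).
Distances from that point to each station vs reported:
  A: calculated 140.5 vs reported 140.5 → residual 0.0 km
  B: calculated 54.6 vs reported 71.3 → residual 16.7 km
  C: calculated 29.8 vs reported 29.8 → residual 0.0 km
  D: calculated 32.6 vs reported 32.6 → residual 0.0 km
A, C, D are mutually consistent (residuals ≈ 0); B is off by 16.7 km.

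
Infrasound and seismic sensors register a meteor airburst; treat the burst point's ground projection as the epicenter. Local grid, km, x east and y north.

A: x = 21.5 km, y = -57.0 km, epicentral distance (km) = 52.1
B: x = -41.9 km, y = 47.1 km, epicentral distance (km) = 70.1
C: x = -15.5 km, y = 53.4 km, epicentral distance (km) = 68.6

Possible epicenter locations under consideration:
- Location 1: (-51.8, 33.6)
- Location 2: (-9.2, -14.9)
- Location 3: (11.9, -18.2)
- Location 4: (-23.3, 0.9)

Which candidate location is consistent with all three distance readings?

For each candidate, compare |candidate − station| to the reported distance:
Location 1: residuals A 64.4, B 53.4, C 27.3 → max 64.4 km
Location 2: residuals A 0.0, B 0.0, C 0.0 → max 0.0 km
Location 3: residuals A 12.1, B 14.5, C 8.1 → max 14.5 km
Location 4: residuals A 21.1, B 20.3, C 15.5 → max 21.1 km
Only Location 2 has all residuals ≈ 0.

Location 2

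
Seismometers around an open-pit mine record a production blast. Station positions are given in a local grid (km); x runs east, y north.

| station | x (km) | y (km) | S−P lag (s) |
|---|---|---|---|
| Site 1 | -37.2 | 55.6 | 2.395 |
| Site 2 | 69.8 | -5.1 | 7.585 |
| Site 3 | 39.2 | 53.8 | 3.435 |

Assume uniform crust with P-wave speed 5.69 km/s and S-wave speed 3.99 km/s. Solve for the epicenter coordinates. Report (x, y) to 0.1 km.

-5.9 km east, 62.2 km north

Distance from S−P lag: d = Δt · v_P v_S / (v_P − v_S) = Δt · (5.69·3.99)/(5.69−3.99) ≈ 13.3548·Δt.
So d_Site 1 = 31.98, d_Site 2 = 101.30, d_Site 3 = 45.87 km.
Circle about each station: (x + 37.2)² + (y − 55.6)² = 31.98²; (x − 69.8)² + (y + 5.1)² = 101.30²; (x − 39.2)² + (y − 53.8)² = 45.87².
Subtracting pairs of circle equations eliminates x²+y² and gives linear equations (the radical axes):
214.0 x − 121.4 y = -8816.12
152.8 x − 3.6 y = -1125.46
Solving the 2×2 system: x ≈ -5.9, y ≈ 62.2 km.
Check against Site 1 (with the unrounded x, y): √((x + 37.2)²+(y − 55.6)²) = 31.99 ≈ 31.98 km. ✓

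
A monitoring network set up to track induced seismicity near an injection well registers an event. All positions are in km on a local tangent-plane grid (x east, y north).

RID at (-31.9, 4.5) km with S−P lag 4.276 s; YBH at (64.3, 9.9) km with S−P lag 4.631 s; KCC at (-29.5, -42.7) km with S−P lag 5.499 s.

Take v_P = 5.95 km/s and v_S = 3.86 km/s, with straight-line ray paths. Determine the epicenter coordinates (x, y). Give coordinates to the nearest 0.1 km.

Distance from S−P lag: d = Δt · v_P v_S / (v_P − v_S) = Δt · (5.95·3.86)/(5.95−3.86) ≈ 10.9890·Δt.
So d_RID = 46.99, d_YBH = 50.89, d_KCC = 60.43 km.
Circle about each station: (x + 31.9)² + (y − 4.5)² = 46.99²; (x − 64.3)² + (y − 9.9)² = 50.89²; (x + 29.5)² + (y + 42.7)² = 60.43².
Subtracting pairs of circle equations eliminates x²+y² and gives linear equations (the radical axes):
192.4 x + 10.8 y = 2812.91
4.8 x − 94.4 y = 211.96
Solving the 2×2 system: x ≈ 14.7, y ≈ -1.5 km.

14.7 km east, -1.5 km north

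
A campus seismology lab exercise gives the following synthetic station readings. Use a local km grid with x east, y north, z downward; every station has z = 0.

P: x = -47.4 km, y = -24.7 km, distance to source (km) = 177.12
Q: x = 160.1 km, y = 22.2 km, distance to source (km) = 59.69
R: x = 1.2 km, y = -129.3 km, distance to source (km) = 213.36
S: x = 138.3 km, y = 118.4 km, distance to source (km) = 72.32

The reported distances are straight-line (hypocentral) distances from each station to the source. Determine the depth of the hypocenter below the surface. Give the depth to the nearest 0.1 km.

depth ≈ 14.6 km

Each station gives a sphere (x−x_i)² + (y−y_i)² + z² = d_i² (stations at z=0).
Subtracting the P sphere from Q and R: z² cancels, leaving linear equations in x and y:
415.0 x + 93.8 y = 51076.60
97.2 x − 209.2 y = -287.92
Solving: x ≈ 111.098, y ≈ 52.995 km (keep extra digits for the depth step; rounded: 111.1, 53.0).
Then from the P sphere: z² = 177.12² − (x + 47.4)² − (y + 24.7)² with x = 111.098, y = 52.995, so z ≈ 14.607 ≈ 14.6 km.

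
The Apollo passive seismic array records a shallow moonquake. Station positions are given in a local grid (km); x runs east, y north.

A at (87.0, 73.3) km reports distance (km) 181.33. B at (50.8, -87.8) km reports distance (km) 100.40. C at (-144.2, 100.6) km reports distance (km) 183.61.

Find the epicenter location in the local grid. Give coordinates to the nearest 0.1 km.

-43.3 km east, -52.8 km north

Circle about each station: (x − 87.0)² + (y − 73.3)² = 181.33²; (x − 50.8)² + (y + 87.8)² = 100.40²; (x + 144.2)² + (y − 100.6)² = 183.61².
Subtracting pairs of circle equations eliminates x²+y² and gives linear equations (the radical axes):
-72.4 x − 322.2 y = 20148.00
-462.4 x + 54.6 y = 17140.05
Solving the 2×2 system: x ≈ -43.3, y ≈ -52.8 km.
Check against A (with the unrounded x, y): √((x − 87.0)²+(y − 73.3)²) = 181.33 ≈ 181.33 km. ✓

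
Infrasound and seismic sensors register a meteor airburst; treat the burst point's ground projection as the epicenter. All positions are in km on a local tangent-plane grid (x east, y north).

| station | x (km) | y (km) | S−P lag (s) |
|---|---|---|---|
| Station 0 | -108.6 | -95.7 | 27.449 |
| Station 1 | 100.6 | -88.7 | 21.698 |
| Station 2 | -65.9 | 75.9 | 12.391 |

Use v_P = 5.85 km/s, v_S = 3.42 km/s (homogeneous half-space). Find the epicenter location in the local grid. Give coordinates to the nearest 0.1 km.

Distance from S−P lag: d = Δt · v_P v_S / (v_P − v_S) = Δt · (5.85·3.42)/(5.85−3.42) ≈ 8.2333·Δt.
So d_Station 0 = 226.00, d_Station 1 = 178.65, d_Station 2 = 102.02 km.
Circle about each station: (x + 108.6)² + (y + 95.7)² = 226.00²; (x − 100.6)² + (y + 88.7)² = 178.65²; (x + 65.9)² + (y − 75.9)² = 102.02².
Subtracting the Station 0 equation from the Station 1 and Station 2 equations removes the quadratic terms:
418.4 x + 14.0 y = 16195.78
85.4 x + 343.2 y = 29819.09
Solving the 2×2 system: x ≈ 36.1, y ≈ 77.9 km.

(36.1, 77.9)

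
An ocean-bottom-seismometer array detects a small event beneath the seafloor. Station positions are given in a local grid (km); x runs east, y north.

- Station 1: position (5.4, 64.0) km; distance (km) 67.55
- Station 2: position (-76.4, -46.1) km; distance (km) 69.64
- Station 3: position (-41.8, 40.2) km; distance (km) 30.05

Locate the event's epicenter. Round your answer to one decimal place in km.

-36.1 km east, 10.7 km north

Circle about each station: (x − 5.4)² + (y − 64.0)² = 67.55²; (x + 76.4)² + (y + 46.1)² = 69.64²; (x + 41.8)² + (y − 40.2)² = 30.05².
Subtracting the Station 1 equation from the Station 2 and Station 3 equations removes the quadratic terms:
-163.6 x − 220.2 y = 3550.28
-94.4 x − 47.6 y = 2898.12
Solving the 2×2 system: x ≈ -36.1, y ≈ 10.7 km.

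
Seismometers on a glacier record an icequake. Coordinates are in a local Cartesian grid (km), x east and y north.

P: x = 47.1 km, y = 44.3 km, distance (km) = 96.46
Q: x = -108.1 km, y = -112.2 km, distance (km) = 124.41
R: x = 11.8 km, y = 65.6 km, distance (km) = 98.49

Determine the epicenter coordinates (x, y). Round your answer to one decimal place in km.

x ≈ -15.6 km, y ≈ -29.0 km

Circle about each station: (x − 47.1)² + (y − 44.3)² = 96.46²; (x + 108.1)² + (y + 112.2)² = 124.41²; (x − 11.8)² + (y − 65.6)² = 98.49².
Subtracting the P equation from the Q and R equations removes the quadratic terms:
-310.4 x − 313.0 y = 13920.23
-70.6 x + 42.6 y = -134.05
Solving the 2×2 system: x ≈ -15.6, y ≈ -29.0 km.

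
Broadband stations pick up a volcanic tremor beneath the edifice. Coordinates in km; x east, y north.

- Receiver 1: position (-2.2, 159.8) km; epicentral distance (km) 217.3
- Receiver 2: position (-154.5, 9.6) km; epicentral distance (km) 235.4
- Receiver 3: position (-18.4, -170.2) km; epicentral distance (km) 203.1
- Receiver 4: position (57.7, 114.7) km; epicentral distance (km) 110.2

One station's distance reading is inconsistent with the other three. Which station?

Solve using three stations at a time. Using Receiver 2, Receiver 3, Receiver 4 (subtract circle equations pairwise → linear system) gives (x, y) ≈ (80.9, 7.0).
Distances from that point to each station vs reported:
  Receiver 1: calculated 173.9 vs reported 217.3 → residual 43.4 km
  Receiver 2: calculated 235.4 vs reported 235.4 → residual 0.0 km
  Receiver 3: calculated 203.1 vs reported 203.1 → residual 0.0 km
  Receiver 4: calculated 110.2 vs reported 110.2 → residual 0.0 km
Receiver 2, Receiver 3, Receiver 4 are mutually consistent (residuals ≈ 0); Receiver 1 is off by 43.4 km.

Receiver 1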